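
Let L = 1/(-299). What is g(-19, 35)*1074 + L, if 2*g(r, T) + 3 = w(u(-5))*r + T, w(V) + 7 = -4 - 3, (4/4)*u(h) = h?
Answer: 47847773/299 ≈ 1.6003e+5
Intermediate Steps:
u(h) = h
L = -1/299 ≈ -0.0033445
w(V) = -14 (w(V) = -7 + (-4 - 3) = -7 - 7 = -14)
g(r, T) = -3/2 + T/2 - 7*r (g(r, T) = -3/2 + (-14*r + T)/2 = -3/2 + (T - 14*r)/2 = -3/2 + (T/2 - 7*r) = -3/2 + T/2 - 7*r)
g(-19, 35)*1074 + L = (-3/2 + (1/2)*35 - 7*(-19))*1074 - 1/299 = (-3/2 + 35/2 + 133)*1074 - 1/299 = 149*1074 - 1/299 = 160026 - 1/299 = 47847773/299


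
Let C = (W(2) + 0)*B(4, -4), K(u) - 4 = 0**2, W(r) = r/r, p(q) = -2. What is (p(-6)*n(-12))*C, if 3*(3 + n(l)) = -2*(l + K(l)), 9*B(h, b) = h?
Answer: -56/27 ≈ -2.0741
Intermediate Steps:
B(h, b) = h/9
W(r) = 1
K(u) = 4 (K(u) = 4 + 0**2 = 4 + 0 = 4)
n(l) = -17/3 - 2*l/3 (n(l) = -3 + (-2*(l + 4))/3 = -3 + (-2*(4 + l))/3 = -3 + (-8 - 2*l)/3 = -3 + (-8/3 - 2*l/3) = -17/3 - 2*l/3)
C = 4/9 (C = (1 + 0)*((1/9)*4) = 1*(4/9) = 4/9 ≈ 0.44444)
(p(-6)*n(-12))*C = -2*(-17/3 - 2/3*(-12))*(4/9) = -2*(-17/3 + 8)*(4/9) = -2*7/3*(4/9) = -14/3*4/9 = -56/27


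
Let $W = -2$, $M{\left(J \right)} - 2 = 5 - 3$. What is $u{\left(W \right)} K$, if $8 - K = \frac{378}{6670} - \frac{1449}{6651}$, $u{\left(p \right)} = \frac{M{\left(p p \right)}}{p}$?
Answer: $- \frac{40227568}{2464565} \approx -16.322$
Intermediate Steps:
$M{\left(J \right)} = 4$ ($M{\left(J \right)} = 2 + \left(5 - 3\right) = 2 + 2 = 4$)
$u{\left(p \right)} = \frac{4}{p}$
$K = \frac{20113784}{2464565}$ ($K = 8 - \left(\frac{378}{6670} - \frac{1449}{6651}\right) = 8 - \left(378 \cdot \frac{1}{6670} - \frac{161}{739}\right) = 8 - \left(\frac{189}{3335} - \frac{161}{739}\right) = 8 - - \frac{397264}{2464565} = 8 + \frac{397264}{2464565} = \frac{20113784}{2464565} \approx 8.1612$)
$u{\left(W \right)} K = \frac{4}{-2} \cdot \frac{20113784}{2464565} = 4 \left(- \frac{1}{2}\right) \frac{20113784}{2464565} = \left(-2\right) \frac{20113784}{2464565} = - \frac{40227568}{2464565}$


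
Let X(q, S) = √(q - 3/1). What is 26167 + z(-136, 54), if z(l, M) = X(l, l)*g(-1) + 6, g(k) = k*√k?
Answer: 26173 + √139 ≈ 26185.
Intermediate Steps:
X(q, S) = √(-3 + q) (X(q, S) = √(q - 3*1) = √(q - 3) = √(-3 + q))
g(k) = k^(3/2)
z(l, M) = 6 - I*√(-3 + l) (z(l, M) = √(-3 + l)*(-1)^(3/2) + 6 = √(-3 + l)*(-I) + 6 = -I*√(-3 + l) + 6 = 6 - I*√(-3 + l))
26167 + z(-136, 54) = 26167 + (6 - I*√(-3 - 136)) = 26167 + (6 - I*√(-139)) = 26167 + (6 - I*I*√139) = 26167 + (6 + √139) = 26173 + √139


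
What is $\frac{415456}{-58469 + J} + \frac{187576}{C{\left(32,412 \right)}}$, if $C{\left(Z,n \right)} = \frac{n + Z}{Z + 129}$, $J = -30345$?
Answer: $\frac{335246861330}{4929177} \approx 68013.0$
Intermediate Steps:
$C{\left(Z,n \right)} = \frac{Z + n}{129 + Z}$
$\frac{415456}{-58469 + J} + \frac{187576}{C{\left(32,412 \right)}} = \frac{415456}{-58469 - 30345} + \frac{187576}{\frac{1}{129 + 32} \left(32 + 412\right)} = \frac{415456}{-88814} + \frac{187576}{\frac{1}{161} \cdot 444} = 415456 \left(- \frac{1}{88814}\right) + \frac{187576}{\frac{1}{161} \cdot 444} = - \frac{207728}{44407} + \frac{187576}{\frac{444}{161}} = - \frac{207728}{44407} + 187576 \cdot \frac{161}{444} = - \frac{207728}{44407} + \frac{7549934}{111} = \frac{335246861330}{4929177}$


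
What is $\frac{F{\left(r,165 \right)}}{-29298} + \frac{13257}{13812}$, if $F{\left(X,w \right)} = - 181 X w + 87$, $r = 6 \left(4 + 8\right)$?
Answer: $\frac{1671492739}{22481332} \approx 74.35$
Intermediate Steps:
$r = 72$ ($r = 6 \cdot 12 = 72$)
$F{\left(X,w \right)} = 87 - 181 X w$ ($F{\left(X,w \right)} = - 181 X w + 87 = 87 - 181 X w$)
$\frac{F{\left(r,165 \right)}}{-29298} + \frac{13257}{13812} = \frac{87 - 13032 \cdot 165}{-29298} + \frac{13257}{13812} = \left(87 - 2150280\right) \left(- \frac{1}{29298}\right) + 13257 \cdot \frac{1}{13812} = \left(-2150193\right) \left(- \frac{1}{29298}\right) + \frac{4419}{4604} = \frac{716731}{9766} + \frac{4419}{4604} = \frac{1671492739}{22481332}$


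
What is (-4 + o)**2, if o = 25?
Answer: 441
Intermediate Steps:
(-4 + o)**2 = (-4 + 25)**2 = 21**2 = 441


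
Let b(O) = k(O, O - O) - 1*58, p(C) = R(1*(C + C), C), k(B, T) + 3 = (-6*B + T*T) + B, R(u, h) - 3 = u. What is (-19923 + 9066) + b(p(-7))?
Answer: -10863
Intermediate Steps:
R(u, h) = 3 + u
k(B, T) = -3 + T² - 5*B (k(B, T) = -3 + ((-6*B + T*T) + B) = -3 + ((-6*B + T²) + B) = -3 + ((T² - 6*B) + B) = -3 + (T² - 5*B) = -3 + T² - 5*B)
p(C) = 3 + 2*C (p(C) = 3 + 1*(C + C) = 3 + 1*(2*C) = 3 + 2*C)
b(O) = -61 - 5*O (b(O) = (-3 + (O - O)² - 5*O) - 1*58 = (-3 + 0² - 5*O) - 58 = (-3 + 0 - 5*O) - 58 = (-3 - 5*O) - 58 = -61 - 5*O)
(-19923 + 9066) + b(p(-7)) = (-19923 + 9066) + (-61 - 5*(3 + 2*(-7))) = -10857 + (-61 - 5*(3 - 14)) = -10857 + (-61 - 5*(-11)) = -10857 + (-61 + 55) = -10857 - 6 = -10863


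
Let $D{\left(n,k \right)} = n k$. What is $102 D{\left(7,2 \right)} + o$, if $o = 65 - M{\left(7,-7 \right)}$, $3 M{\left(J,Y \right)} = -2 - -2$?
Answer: $1493$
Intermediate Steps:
$D{\left(n,k \right)} = k n$
$M{\left(J,Y \right)} = 0$ ($M{\left(J,Y \right)} = \frac{-2 - -2}{3} = \frac{-2 + 2}{3} = \frac{1}{3} \cdot 0 = 0$)
$o = 65$ ($o = 65 - 0 = 65 + 0 = 65$)
$102 D{\left(7,2 \right)} + o = 102 \cdot 2 \cdot 7 + 65 = 102 \cdot 14 + 65 = 1428 + 65 = 1493$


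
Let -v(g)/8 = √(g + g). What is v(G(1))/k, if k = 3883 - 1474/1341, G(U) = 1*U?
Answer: -10728*√2/5205629 ≈ -0.0029145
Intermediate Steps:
G(U) = U
v(g) = -8*√2*√g (v(g) = -8*√(g + g) = -8*√2*√g)
k = 5205629/1341 (k = 3883 - 1474*1/1341 = 3883 - 1474/1341 = 5205629/1341 ≈ 3881.9)
v(G(1))/k = (-8*√2*√1)/(5205629/1341) = -8*√2*1*(1341/5205629) = -8*√2*(1341/5205629) = -10728*√2/5205629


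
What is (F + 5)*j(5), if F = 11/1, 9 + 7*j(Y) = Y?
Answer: -64/7 ≈ -9.1429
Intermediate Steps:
j(Y) = -9/7 + Y/7
F = 11 (F = 11*1 = 11)
(F + 5)*j(5) = (11 + 5)*(-9/7 + (⅐)*5) = 16*(-9/7 + 5/7) = 16*(-4/7) = -64/7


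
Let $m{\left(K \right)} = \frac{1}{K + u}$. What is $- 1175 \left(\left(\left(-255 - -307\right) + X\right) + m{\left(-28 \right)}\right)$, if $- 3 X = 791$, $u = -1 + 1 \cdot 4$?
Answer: $\frac{746266}{3} \approx 2.4876 \cdot 10^{5}$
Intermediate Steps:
$u = 3$ ($u = -1 + 4 = 3$)
$X = - \frac{791}{3}$ ($X = \left(- \frac{1}{3}\right) 791 = - \frac{791}{3} \approx -263.67$)
$m{\left(K \right)} = \frac{1}{3 + K}$ ($m{\left(K \right)} = \frac{1}{K + 3} = \frac{1}{3 + K}$)
$- 1175 \left(\left(\left(-255 - -307\right) + X\right) + m{\left(-28 \right)}\right) = - 1175 \left(\left(\left(-255 - -307\right) - \frac{791}{3}\right) + \frac{1}{3 - 28}\right) = - 1175 \left(\left(\left(-255 + 307\right) - \frac{791}{3}\right) + \frac{1}{-25}\right) = - 1175 \left(\left(52 - \frac{791}{3}\right) - \frac{1}{25}\right) = - 1175 \left(- \frac{635}{3} - \frac{1}{25}\right) = \left(-1175\right) \left(- \frac{15878}{75}\right) = \frac{746266}{3}$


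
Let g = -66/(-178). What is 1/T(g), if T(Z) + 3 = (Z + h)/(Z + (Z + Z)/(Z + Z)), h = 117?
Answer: 61/5040 ≈ 0.012103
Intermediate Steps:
g = 33/89 (g = -66*(-1/178) = 33/89 ≈ 0.37079)
T(Z) = -3 + (117 + Z)/(1 + Z) (T(Z) = -3 + (Z + 117)/(Z + (Z + Z)/(Z + Z)) = -3 + (117 + Z)/(Z + (2*Z)/((2*Z))) = -3 + (117 + Z)/(Z + (2*Z)*(1/(2*Z))) = -3 + (117 + Z)/(Z + 1) = -3 + (117 + Z)/(1 + Z))
1/T(g) = 1/(2*(57 - 1*33/89)/(1 + 33/89)) = 1/(2*(57 - 33/89)/(122/89)) = 1/(2*(89/122)*(5040/89)) = 1/(5040/61) = 61/5040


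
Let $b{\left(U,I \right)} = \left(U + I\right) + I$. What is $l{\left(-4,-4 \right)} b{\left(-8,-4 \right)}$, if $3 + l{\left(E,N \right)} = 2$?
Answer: $16$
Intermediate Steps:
$b{\left(U,I \right)} = U + 2 I$ ($b{\left(U,I \right)} = \left(I + U\right) + I = U + 2 I$)
$l{\left(E,N \right)} = -1$ ($l{\left(E,N \right)} = -3 + 2 = -1$)
$l{\left(-4,-4 \right)} b{\left(-8,-4 \right)} = - (-8 + 2 \left(-4\right)) = - (-8 - 8) = \left(-1\right) \left(-16\right) = 16$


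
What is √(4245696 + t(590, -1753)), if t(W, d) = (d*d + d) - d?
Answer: √7318705 ≈ 2705.3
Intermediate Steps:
t(W, d) = d² (t(W, d) = (d² + d) - d = (d + d²) - d = d²)
√(4245696 + t(590, -1753)) = √(4245696 + (-1753)²) = √(4245696 + 3073009) = √7318705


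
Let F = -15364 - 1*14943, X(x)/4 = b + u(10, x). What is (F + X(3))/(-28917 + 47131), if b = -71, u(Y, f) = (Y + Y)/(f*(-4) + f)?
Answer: -275399/163926 ≈ -1.6800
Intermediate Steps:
u(Y, f) = -2*Y/(3*f) (u(Y, f) = (2*Y)/(-4*f + f) = (2*Y)/((-3*f)) = (2*Y)*(-1/(3*f)) = -2*Y/(3*f))
X(x) = -284 - 80/(3*x) (X(x) = 4*(-71 - 2/3*10/x) = 4*(-71 - 20/(3*x)) = -284 - 80/(3*x))
F = -30307 (F = -15364 - 14943 = -30307)
(F + X(3))/(-28917 + 47131) = (-30307 + (-284 - 80/3/3))/(-28917 + 47131) = (-30307 + (-284 - 80/3*1/3))/18214 = (-30307 + (-284 - 80/9))*(1/18214) = (-30307 - 2636/9)*(1/18214) = -275399/9*1/18214 = -275399/163926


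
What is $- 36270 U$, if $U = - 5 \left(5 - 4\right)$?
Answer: $181350$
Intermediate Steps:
$U = -5$ ($U = \left(-5\right) 1 = -5$)
$- 36270 U = \left(-36270\right) \left(-5\right) = 181350$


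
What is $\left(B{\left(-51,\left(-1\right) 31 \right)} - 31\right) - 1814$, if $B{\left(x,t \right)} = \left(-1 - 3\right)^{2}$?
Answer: $-1829$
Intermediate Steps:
$B{\left(x,t \right)} = 16$ ($B{\left(x,t \right)} = \left(-4\right)^{2} = 16$)
$\left(B{\left(-51,\left(-1\right) 31 \right)} - 31\right) - 1814 = \left(16 - 31\right) - 1814 = -15 - 1814 = -1829$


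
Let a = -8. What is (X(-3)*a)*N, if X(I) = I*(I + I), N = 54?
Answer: -7776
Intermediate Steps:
X(I) = 2*I² (X(I) = I*(2*I) = 2*I²)
(X(-3)*a)*N = ((2*(-3)²)*(-8))*54 = ((2*9)*(-8))*54 = (18*(-8))*54 = -144*54 = -7776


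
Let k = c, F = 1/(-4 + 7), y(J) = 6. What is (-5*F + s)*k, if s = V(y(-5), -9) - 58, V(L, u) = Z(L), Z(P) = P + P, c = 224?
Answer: -32032/3 ≈ -10677.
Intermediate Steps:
Z(P) = 2*P
V(L, u) = 2*L
F = ⅓ (F = 1/3 = ⅓ ≈ 0.33333)
k = 224
s = -46 (s = 2*6 - 58 = 12 - 58 = -46)
(-5*F + s)*k = (-5*⅓ - 46)*224 = (-5/3 - 46)*224 = -143/3*224 = -32032/3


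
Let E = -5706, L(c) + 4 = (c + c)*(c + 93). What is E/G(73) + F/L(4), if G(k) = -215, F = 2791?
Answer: 5005097/165980 ≈ 30.155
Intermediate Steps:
L(c) = -4 + 2*c*(93 + c) (L(c) = -4 + (c + c)*(c + 93) = -4 + (2*c)*(93 + c) = -4 + 2*c*(93 + c))
E/G(73) + F/L(4) = -5706/(-215) + 2791/(-4 + 2*4**2 + 186*4) = -5706*(-1/215) + 2791/(-4 + 2*16 + 744) = 5706/215 + 2791/(-4 + 32 + 744) = 5706/215 + 2791/772 = 5005097/165980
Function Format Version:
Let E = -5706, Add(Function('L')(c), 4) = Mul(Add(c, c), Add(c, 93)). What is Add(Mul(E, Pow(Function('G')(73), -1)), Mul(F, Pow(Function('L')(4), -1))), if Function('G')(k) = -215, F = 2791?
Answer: Rational(5005097, 165980) ≈ 30.155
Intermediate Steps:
Function('L')(c) = Add(-4, Mul(2, c, Add(93, c))) (Function('L')(c) = Add(-4, Mul(Add(c, c), Add(c, 93))) = Add(-4, Mul(Mul(2, c), Add(93, c))) = Add(-4, Mul(2, c, Add(93, c))))
Add(Mul(E, Pow(Function('G')(73), -1)), Mul(F, Pow(Function('L')(4), -1))) = Add(Mul(-5706, Pow(-215, -1)), Mul(2791, Pow(Add(-4, Mul(2, Pow(4, 2)), Mul(186, 4)), -1))) = Add(Mul(-5706, Rational(-1, 215)), Mul(2791, Pow(Add(-4, Mul(2, 16), 744), -1))) = Add(Rational(5706, 215), Mul(2791, Pow(Add(-4, 32, 744), -1))) = Add(Rational(5706, 215), Mul(2791, Pow(772, -1))) = Add(Rational(5706, 215), Mul(2791, Rational(1, 772))) = Add(Rational(5706, 215), Rational(2791, 772)) = Rational(5005097, 165980)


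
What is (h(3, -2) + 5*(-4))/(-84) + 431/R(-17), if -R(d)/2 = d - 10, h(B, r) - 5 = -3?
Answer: 1549/189 ≈ 8.1958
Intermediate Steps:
h(B, r) = 2 (h(B, r) = 5 - 3 = 2)
R(d) = 20 - 2*d (R(d) = -2*(d - 10) = -2*(-10 + d) = 20 - 2*d)
(h(3, -2) + 5*(-4))/(-84) + 431/R(-17) = (2 + 5*(-4))/(-84) + 431/(20 - 2*(-17)) = (2 - 20)*(-1/84) + 431/(20 + 34) = -18*(-1/84) + 431/54 = 3/14 + 431*(1/54) = 3/14 + 431/54 = 1549/189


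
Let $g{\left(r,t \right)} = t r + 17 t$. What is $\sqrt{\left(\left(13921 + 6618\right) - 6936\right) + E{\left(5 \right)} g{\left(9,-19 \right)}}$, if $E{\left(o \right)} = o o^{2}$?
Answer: $i \sqrt{48147} \approx 219.42 i$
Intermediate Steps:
$g{\left(r,t \right)} = 17 t + r t$ ($g{\left(r,t \right)} = r t + 17 t = 17 t + r t$)
$E{\left(o \right)} = o^{3}$
$\sqrt{\left(\left(13921 + 6618\right) - 6936\right) + E{\left(5 \right)} g{\left(9,-19 \right)}} = \sqrt{\left(\left(13921 + 6618\right) - 6936\right) + 5^{3} \left(- 19 \left(17 + 9\right)\right)} = \sqrt{\left(20539 + \left(-7780 + 844\right)\right) + 125 \left(\left(-19\right) 26\right)} = \sqrt{\left(20539 - 6936\right) + 125 \left(-494\right)} = \sqrt{13603 - 61750} = \sqrt{-48147} = i \sqrt{48147}$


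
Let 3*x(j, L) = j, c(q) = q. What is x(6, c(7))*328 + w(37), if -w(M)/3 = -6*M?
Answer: 1322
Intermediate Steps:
x(j, L) = j/3
w(M) = 18*M (w(M) = -(-18)*M = 18*M)
x(6, c(7))*328 + w(37) = ((⅓)*6)*328 + 18*37 = 2*328 + 666 = 656 + 666 = 1322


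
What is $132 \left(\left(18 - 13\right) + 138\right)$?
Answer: $18876$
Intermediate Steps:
$132 \left(\left(18 - 13\right) + 138\right) = 132 \left(5 + 138\right) = 132 \cdot 143 = 18876$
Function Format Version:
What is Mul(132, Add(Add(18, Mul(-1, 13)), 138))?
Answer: 18876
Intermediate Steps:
Mul(132, Add(Add(18, Mul(-1, 13)), 138)) = Mul(132, Add(Add(18, -13), 138)) = Mul(132, Add(5, 138)) = Mul(132, 143) = 18876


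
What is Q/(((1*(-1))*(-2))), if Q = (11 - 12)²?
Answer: ½ ≈ 0.50000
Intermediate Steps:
Q = 1 (Q = (-1)² = 1)
Q/(((1*(-1))*(-2))) = 1/((1*(-1))*(-2)) = 1/(-1*(-2)) = 1/2 = (½)*1 = ½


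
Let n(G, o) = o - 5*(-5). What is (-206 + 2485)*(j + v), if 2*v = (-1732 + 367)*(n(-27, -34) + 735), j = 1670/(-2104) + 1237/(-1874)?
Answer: -1113115439129923/985724 ≈ -1.1292e+9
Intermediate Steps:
j = -1433057/985724 (j = 1670*(-1/2104) + 1237*(-1/1874) = -835/1052 - 1237/1874 = -1433057/985724 ≈ -1.4538)
n(G, o) = 25 + o (n(G, o) = o + 25 = 25 + o)
v = -495495 (v = ((-1732 + 367)*((25 - 34) + 735))/2 = (-1365*(-9 + 735))/2 = (-1365*726)/2 = (1/2)*(-990990) = -495495)
(-206 + 2485)*(j + v) = (-206 + 2485)*(-1433057/985724 - 495495) = 2279*(-488422746437/985724) = -1113115439129923/985724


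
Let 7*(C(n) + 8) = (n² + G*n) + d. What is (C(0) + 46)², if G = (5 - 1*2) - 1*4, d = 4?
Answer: 72900/49 ≈ 1487.8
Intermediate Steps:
G = -1 (G = (5 - 2) - 4 = 3 - 4 = -1)
C(n) = -52/7 - n/7 + n²/7 (C(n) = -8 + ((n² - n) + 4)/7 = -8 + (4 + n² - n)/7 = -8 + (4/7 - n/7 + n²/7) = -52/7 - n/7 + n²/7)
(C(0) + 46)² = ((-52/7 - ⅐*0 + (⅐)*0²) + 46)² = ((-52/7 + 0 + (⅐)*0) + 46)² = ((-52/7 + 0 + 0) + 46)² = (-52/7 + 46)² = (270/7)² = 72900/49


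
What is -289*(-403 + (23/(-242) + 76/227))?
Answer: 6394191759/54934 ≈ 1.1640e+5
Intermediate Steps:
-289*(-403 + (23/(-242) + 76/227)) = -289*(-403 + (23*(-1/242) + 76*(1/227))) = -289*(-403 + (-23/242 + 76/227)) = -289*(-403 + 13171/54934) = -289*(-22125231/54934) = 6394191759/54934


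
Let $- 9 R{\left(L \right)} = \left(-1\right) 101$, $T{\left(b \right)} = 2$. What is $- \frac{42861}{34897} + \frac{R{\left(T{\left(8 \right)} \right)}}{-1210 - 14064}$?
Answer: $- \frac{5895454823}{4797151002} \approx -1.2289$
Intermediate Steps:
$R{\left(L \right)} = \frac{101}{9}$ ($R{\left(L \right)} = - \frac{\left(-1\right) 101}{9} = \left(- \frac{1}{9}\right) \left(-101\right) = \frac{101}{9}$)
$- \frac{42861}{34897} + \frac{R{\left(T{\left(8 \right)} \right)}}{-1210 - 14064} = - \frac{42861}{34897} + \frac{101}{9 \left(-1210 - 14064\right)} = \left(-42861\right) \frac{1}{34897} + \frac{101}{9 \left(-15274\right)} = - \frac{42861}{34897} + \frac{101}{9} \left(- \frac{1}{15274}\right) = - \frac{42861}{34897} - \frac{101}{137466} = - \frac{5895454823}{4797151002}$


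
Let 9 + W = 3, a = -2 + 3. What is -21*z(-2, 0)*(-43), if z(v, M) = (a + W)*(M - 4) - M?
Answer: 18060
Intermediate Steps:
a = 1
W = -6 (W = -9 + 3 = -6)
z(v, M) = 20 - 6*M (z(v, M) = (1 - 6)*(M - 4) - M = -5*(-4 + M) - M = (20 - 5*M) - M = 20 - 6*M)
-21*z(-2, 0)*(-43) = -21*(20 - 6*0)*(-43) = -21*(20 + 0)*(-43) = -21*20*(-43) = -420*(-43) = 18060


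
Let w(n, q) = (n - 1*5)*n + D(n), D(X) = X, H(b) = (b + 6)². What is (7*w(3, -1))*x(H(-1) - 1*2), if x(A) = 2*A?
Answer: -966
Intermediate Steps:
H(b) = (6 + b)²
w(n, q) = n + n*(-5 + n) (w(n, q) = (n - 1*5)*n + n = (n - 5)*n + n = (-5 + n)*n + n = n*(-5 + n) + n = n + n*(-5 + n))
(7*w(3, -1))*x(H(-1) - 1*2) = (7*(3*(-4 + 3)))*(2*((6 - 1)² - 1*2)) = (7*(3*(-1)))*(2*(5² - 2)) = (7*(-3))*(2*(25 - 2)) = -42*23 = -21*46 = -966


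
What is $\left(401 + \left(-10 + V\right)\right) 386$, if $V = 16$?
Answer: $157102$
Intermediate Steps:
$\left(401 + \left(-10 + V\right)\right) 386 = \left(401 + \left(-10 + 16\right)\right) 386 = \left(401 + 6\right) 386 = 407 \cdot 386 = 157102$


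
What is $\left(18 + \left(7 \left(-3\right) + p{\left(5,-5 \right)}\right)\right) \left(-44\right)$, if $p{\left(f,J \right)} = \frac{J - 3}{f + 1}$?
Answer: $\frac{572}{3} \approx 190.67$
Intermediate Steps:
$p{\left(f,J \right)} = \frac{-3 + J}{1 + f}$
$\left(18 + \left(7 \left(-3\right) + p{\left(5,-5 \right)}\right)\right) \left(-44\right) = \left(18 + \left(7 \left(-3\right) + \frac{-3 - 5}{1 + 5}\right)\right) \left(-44\right) = \left(18 - \left(21 - \frac{1}{6} \left(-8\right)\right)\right) \left(-44\right) = \left(18 + \left(-21 + \frac{1}{6} \left(-8\right)\right)\right) \left(-44\right) = \left(18 - \frac{67}{3}\right) \left(-44\right) = \left(- \frac{13}{3}\right) \left(-44\right) = \frac{572}{3}$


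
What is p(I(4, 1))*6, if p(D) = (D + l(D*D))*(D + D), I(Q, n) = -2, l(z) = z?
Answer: -48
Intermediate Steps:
p(D) = 2*D*(D + D**2) (p(D) = (D + D*D)*(D + D) = (D + D**2)*(2*D) = 2*D*(D + D**2))
p(I(4, 1))*6 = (2*(-2)**2*(1 - 2))*6 = (2*4*(-1))*6 = -8*6 = -48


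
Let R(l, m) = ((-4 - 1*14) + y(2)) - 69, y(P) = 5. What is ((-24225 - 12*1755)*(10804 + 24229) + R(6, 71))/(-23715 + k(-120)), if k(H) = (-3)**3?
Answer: 1586469487/23742 ≈ 66821.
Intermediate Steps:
R(l, m) = -82 (R(l, m) = ((-4 - 1*14) + 5) - 69 = ((-4 - 14) + 5) - 69 = (-18 + 5) - 69 = -13 - 69 = -82)
k(H) = -27
((-24225 - 12*1755)*(10804 + 24229) + R(6, 71))/(-23715 + k(-120)) = ((-24225 - 12*1755)*(10804 + 24229) - 82)/(-23715 - 27) = ((-24225 - 21060)*35033 - 82)/(-23742) = (-45285*35033 - 82)*(-1/23742) = (-1586469405 - 82)*(-1/23742) = -1586469487*(-1/23742) = 1586469487/23742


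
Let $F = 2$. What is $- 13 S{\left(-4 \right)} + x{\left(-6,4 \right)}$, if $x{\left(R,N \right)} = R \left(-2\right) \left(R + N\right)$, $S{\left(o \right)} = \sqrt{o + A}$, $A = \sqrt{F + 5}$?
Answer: $-24 - 13 i \sqrt{4 - \sqrt{7}} \approx -24.0 - 15.128 i$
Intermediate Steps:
$A = \sqrt{7}$ ($A = \sqrt{2 + 5} = \sqrt{7} \approx 2.6458$)
$S{\left(o \right)} = \sqrt{o + \sqrt{7}}$
$x{\left(R,N \right)} = - 2 R \left(N + R\right)$
$- 13 S{\left(-4 \right)} + x{\left(-6,4 \right)} = - 13 \sqrt{-4 + \sqrt{7}} - - 12 \left(4 - 6\right) = - 13 \sqrt{-4 + \sqrt{7}} - \left(-12\right) \left(-2\right) = - 13 \sqrt{-4 + \sqrt{7}} - 24 = -24 - 13 \sqrt{-4 + \sqrt{7}}$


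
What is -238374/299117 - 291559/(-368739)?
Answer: -738493/118470573 ≈ -0.0062336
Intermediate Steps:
-238374/299117 - 291559/(-368739) = -238374*1/299117 - 291559*(-1/368739) = -12546/15743 + 291559/368739 = -738493/118470573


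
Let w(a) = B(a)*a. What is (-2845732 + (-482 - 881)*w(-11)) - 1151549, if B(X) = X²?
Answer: -2183128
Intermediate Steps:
w(a) = a³ (w(a) = a²*a = a³)
(-2845732 + (-482 - 881)*w(-11)) - 1151549 = (-2845732 + (-482 - 881)*(-11)³) - 1151549 = (-2845732 - 1363*(-1331)) - 1151549 = (-2845732 + 1814153) - 1151549 = -1031579 - 1151549 = -2183128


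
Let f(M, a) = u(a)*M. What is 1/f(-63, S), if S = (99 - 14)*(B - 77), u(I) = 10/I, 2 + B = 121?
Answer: -17/3 ≈ -5.6667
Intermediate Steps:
B = 119 (B = -2 + 121 = 119)
S = 3570 (S = (99 - 14)*(119 - 77) = 85*42 = 3570)
f(M, a) = 10*M/a (f(M, a) = (10/a)*M = 10*M/a)
1/f(-63, S) = 1/(10*(-63)/3570) = 1/(10*(-63)*(1/3570)) = 1/(-3/17) = -17/3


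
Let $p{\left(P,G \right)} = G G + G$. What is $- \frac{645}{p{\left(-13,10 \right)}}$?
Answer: $- \frac{129}{22} \approx -5.8636$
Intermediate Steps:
$p{\left(P,G \right)} = G + G^{2}$ ($p{\left(P,G \right)} = G^{2} + G = G + G^{2}$)
$- \frac{645}{p{\left(-13,10 \right)}} = - \frac{645}{10 \left(1 + 10\right)} = - \frac{645}{10 \cdot 11} = - \frac{645}{110} = \left(-645\right) \frac{1}{110} = - \frac{129}{22}$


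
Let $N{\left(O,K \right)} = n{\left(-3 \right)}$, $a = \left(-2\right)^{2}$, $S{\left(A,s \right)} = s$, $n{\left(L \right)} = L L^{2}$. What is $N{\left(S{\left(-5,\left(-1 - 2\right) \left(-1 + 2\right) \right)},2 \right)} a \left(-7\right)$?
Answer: $756$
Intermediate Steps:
$n{\left(L \right)} = L^{3}$
$a = 4$
$N{\left(O,K \right)} = -27$ ($N{\left(O,K \right)} = \left(-3\right)^{3} = -27$)
$N{\left(S{\left(-5,\left(-1 - 2\right) \left(-1 + 2\right) \right)},2 \right)} a \left(-7\right) = \left(-27\right) 4 \left(-7\right) = \left(-108\right) \left(-7\right) = 756$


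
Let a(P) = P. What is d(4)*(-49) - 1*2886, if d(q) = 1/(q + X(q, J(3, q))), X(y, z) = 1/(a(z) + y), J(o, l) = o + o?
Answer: -118816/41 ≈ -2898.0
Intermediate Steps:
J(o, l) = 2*o
X(y, z) = 1/(y + z) (X(y, z) = 1/(z + y) = 1/(y + z))
d(q) = 1/(q + 1/(6 + q)) (d(q) = 1/(q + 1/(q + 2*3)) = 1/(q + 1/(q + 6)) = 1/(q + 1/(6 + q)))
d(4)*(-49) - 1*2886 = ((6 + 4)/(1 + 4*(6 + 4)))*(-49) - 1*2886 = (10/(1 + 4*10))*(-49) - 2886 = (10/(1 + 40))*(-49) - 2886 = (10/41)*(-49) - 2886 = -490/41 - 2886 = -118816/41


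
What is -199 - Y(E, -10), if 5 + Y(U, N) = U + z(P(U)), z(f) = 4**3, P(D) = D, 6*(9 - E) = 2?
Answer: -800/3 ≈ -266.67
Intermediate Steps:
E = 26/3 (E = 9 - 1/6*2 = 9 - 1/3 = 26/3 ≈ 8.6667)
z(f) = 64
Y(U, N) = 59 + U (Y(U, N) = -5 + (U + 64) = -5 + (64 + U) = 59 + U)
-199 - Y(E, -10) = -199 - (59 + 26/3) = -199 - 1*203/3 = -199 - 203/3 = -800/3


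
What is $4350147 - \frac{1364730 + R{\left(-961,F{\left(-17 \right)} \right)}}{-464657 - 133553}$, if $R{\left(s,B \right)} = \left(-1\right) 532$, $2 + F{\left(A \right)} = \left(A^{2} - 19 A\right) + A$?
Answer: $\frac{1301151400534}{299105} \approx 4.3502 \cdot 10^{6}$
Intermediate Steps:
$F{\left(A \right)} = -2 + A^{2} - 18 A$ ($F{\left(A \right)} = -2 + \left(\left(A^{2} - 19 A\right) + A\right) = -2 + \left(A^{2} - 18 A\right) = -2 + A^{2} - 18 A$)
$R{\left(s,B \right)} = -532$
$4350147 - \frac{1364730 + R{\left(-961,F{\left(-17 \right)} \right)}}{-464657 - 133553} = 4350147 - \frac{1364730 - 532}{-464657 - 133553} = 4350147 - \frac{1364198}{-598210} = 4350147 - 1364198 \left(- \frac{1}{598210}\right) = 4350147 - - \frac{682099}{299105} = 4350147 + \frac{682099}{299105} = \frac{1301151400534}{299105}$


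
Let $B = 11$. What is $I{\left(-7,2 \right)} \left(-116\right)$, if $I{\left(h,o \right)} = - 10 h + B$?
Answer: $-9396$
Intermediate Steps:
$I{\left(h,o \right)} = 11 - 10 h$ ($I{\left(h,o \right)} = - 10 h + 11 = 11 - 10 h$)
$I{\left(-7,2 \right)} \left(-116\right) = \left(11 - -70\right) \left(-116\right) = \left(11 + 70\right) \left(-116\right) = 81 \left(-116\right) = -9396$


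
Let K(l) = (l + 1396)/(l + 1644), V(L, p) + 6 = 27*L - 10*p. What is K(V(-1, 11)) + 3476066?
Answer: 5217576319/1501 ≈ 3.4761e+6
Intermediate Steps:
V(L, p) = -6 - 10*p + 27*L (V(L, p) = -6 + (27*L - 10*p) = -6 + (-10*p + 27*L) = -6 - 10*p + 27*L)
K(l) = (1396 + l)/(1644 + l)
K(V(-1, 11)) + 3476066 = (1396 + (-6 - 10*11 + 27*(-1)))/(1644 + (-6 - 10*11 + 27*(-1))) + 3476066 = (1396 + (-6 - 110 - 27))/(1644 + (-6 - 110 - 27)) + 3476066 = (1396 - 143)/(1644 - 143) + 3476066 = 1253/1501 + 3476066 = 5217576319/1501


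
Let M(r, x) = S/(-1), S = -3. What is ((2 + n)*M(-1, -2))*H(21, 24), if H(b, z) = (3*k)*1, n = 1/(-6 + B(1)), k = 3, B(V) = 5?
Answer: 27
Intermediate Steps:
M(r, x) = 3 (M(r, x) = -3/(-1) = -3*(-1) = 3)
n = -1 (n = 1/(-6 + 5) = 1/(-1) = -1)
H(b, z) = 9 (H(b, z) = (3*3)*1 = 9*1 = 9)
((2 + n)*M(-1, -2))*H(21, 24) = ((2 - 1)*3)*9 = (1*3)*9 = 3*9 = 27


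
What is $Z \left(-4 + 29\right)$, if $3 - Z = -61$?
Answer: $1600$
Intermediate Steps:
$Z = 64$ ($Z = 3 - -61 = 3 + 61 = 64$)
$Z \left(-4 + 29\right) = 64 \left(-4 + 29\right) = 64 \cdot 25 = 1600$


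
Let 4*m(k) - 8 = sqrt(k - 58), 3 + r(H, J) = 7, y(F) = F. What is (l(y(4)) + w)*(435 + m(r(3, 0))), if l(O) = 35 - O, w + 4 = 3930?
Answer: 1729209 + 11871*I*sqrt(6)/4 ≈ 1.7292e+6 + 7269.5*I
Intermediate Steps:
w = 3926 (w = -4 + 3930 = 3926)
r(H, J) = 4 (r(H, J) = -3 + 7 = 4)
m(k) = 2 + sqrt(-58 + k)/4 (m(k) = 2 + sqrt(k - 58)/4 = 2 + sqrt(-58 + k)/4)
(l(y(4)) + w)*(435 + m(r(3, 0))) = ((35 - 1*4) + 3926)*(435 + (2 + sqrt(-58 + 4)/4)) = ((35 - 4) + 3926)*(435 + (2 + sqrt(-54)/4)) = (31 + 3926)*(435 + (2 + (3*I*sqrt(6))/4)) = 3957*(435 + (2 + 3*I*sqrt(6)/4)) = 3957*(437 + 3*I*sqrt(6)/4) = 1729209 + 11871*I*sqrt(6)/4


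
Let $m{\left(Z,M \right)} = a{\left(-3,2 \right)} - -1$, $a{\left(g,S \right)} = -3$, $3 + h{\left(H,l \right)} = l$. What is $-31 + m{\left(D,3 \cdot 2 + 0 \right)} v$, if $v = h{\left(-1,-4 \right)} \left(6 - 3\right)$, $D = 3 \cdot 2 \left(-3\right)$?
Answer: $11$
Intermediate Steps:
$h{\left(H,l \right)} = -3 + l$
$D = -18$ ($D = 6 \left(-3\right) = -18$)
$m{\left(Z,M \right)} = -2$ ($m{\left(Z,M \right)} = -3 - -1 = -3 + 1 = -2$)
$v = -21$ ($v = \left(-3 - 4\right) \left(6 - 3\right) = \left(-7\right) 3 = -21$)
$-31 + m{\left(D,3 \cdot 2 + 0 \right)} v = -31 - -42 = -31 + 42 = 11$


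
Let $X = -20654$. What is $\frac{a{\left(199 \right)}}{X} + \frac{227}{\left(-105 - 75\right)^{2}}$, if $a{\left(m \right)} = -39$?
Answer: $\frac{2976029}{334594800} \approx 0.0088944$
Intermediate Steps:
$\frac{a{\left(199 \right)}}{X} + \frac{227}{\left(-105 - 75\right)^{2}} = - \frac{39}{-20654} + \frac{227}{\left(-105 - 75\right)^{2}} = \left(-39\right) \left(- \frac{1}{20654}\right) + \frac{227}{\left(-180\right)^{2}} = \frac{39}{20654} + \frac{227}{32400} = \frac{2976029}{334594800}$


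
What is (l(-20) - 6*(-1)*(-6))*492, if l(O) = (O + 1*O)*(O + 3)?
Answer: 316848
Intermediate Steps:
l(O) = 2*O*(3 + O) (l(O) = (O + O)*(3 + O) = (2*O)*(3 + O) = 2*O*(3 + O))
(l(-20) - 6*(-1)*(-6))*492 = (2*(-20)*(3 - 20) - 6*(-1)*(-6))*492 = (2*(-20)*(-17) + 6*(-6))*492 = (680 - 36)*492 = 644*492 = 316848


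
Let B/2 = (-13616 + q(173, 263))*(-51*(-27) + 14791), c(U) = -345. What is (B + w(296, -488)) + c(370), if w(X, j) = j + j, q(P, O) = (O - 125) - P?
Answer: -441420057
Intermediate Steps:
q(P, O) = -125 + O - P (q(P, O) = (-125 + O) - P = -125 + O - P)
w(X, j) = 2*j
B = -441418736 (B = 2*((-13616 + (-125 + 263 - 1*173))*(-51*(-27) + 14791)) = 2*((-13616 + (-125 + 263 - 173))*(1377 + 14791)) = 2*((-13616 - 35)*16168) = 2*(-13651*16168) = 2*(-220709368) = -441418736)
(B + w(296, -488)) + c(370) = (-441418736 + 2*(-488)) - 345 = (-441418736 - 976) - 345 = -441419712 - 345 = -441420057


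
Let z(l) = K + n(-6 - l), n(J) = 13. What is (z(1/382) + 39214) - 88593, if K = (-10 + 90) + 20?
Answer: -49266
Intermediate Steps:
K = 100 (K = 80 + 20 = 100)
z(l) = 113 (z(l) = 100 + 13 = 113)
(z(1/382) + 39214) - 88593 = (113 + 39214) - 88593 = 39327 - 88593 = -49266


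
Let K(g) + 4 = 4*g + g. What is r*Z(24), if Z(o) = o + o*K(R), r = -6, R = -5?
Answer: 4032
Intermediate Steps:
K(g) = -4 + 5*g (K(g) = -4 + (4*g + g) = -4 + 5*g)
Z(o) = -28*o (Z(o) = o + o*(-4 + 5*(-5)) = o + o*(-4 - 25) = o + o*(-29) = o - 29*o = -28*o)
r*Z(24) = -(-168)*24 = -6*(-672) = 4032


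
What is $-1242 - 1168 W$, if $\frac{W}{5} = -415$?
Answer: $2422358$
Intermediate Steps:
$W = -2075$ ($W = 5 \left(-415\right) = -2075$)
$-1242 - 1168 W = -1242 - -2423600 = -1242 + 2423600 = 2422358$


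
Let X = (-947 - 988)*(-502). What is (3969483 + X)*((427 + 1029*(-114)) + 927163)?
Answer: 4003494132252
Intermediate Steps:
X = 971370 (X = -1935*(-502) = 971370)
(3969483 + X)*((427 + 1029*(-114)) + 927163) = (3969483 + 971370)*((427 + 1029*(-114)) + 927163) = 4940853*((427 - 117306) + 927163) = 4940853*(-116879 + 927163) = 4940853*810284 = 4003494132252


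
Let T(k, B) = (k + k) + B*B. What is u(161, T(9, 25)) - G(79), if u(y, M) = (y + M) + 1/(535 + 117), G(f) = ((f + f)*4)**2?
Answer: -259900239/652 ≈ -3.9862e+5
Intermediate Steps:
T(k, B) = B**2 + 2*k (T(k, B) = 2*k + B**2 = B**2 + 2*k)
G(f) = 64*f**2 (G(f) = ((2*f)*4)**2 = (8*f)**2 = 64*f**2)
u(y, M) = 1/652 + M + y (u(y, M) = (M + y) + 1/652 = 1/652 + M + y)
u(161, T(9, 25)) - G(79) = (1/652 + (25**2 + 2*9) + 161) - 64*79**2 = (1/652 + (625 + 18) + 161) - 64*6241 = (1/652 + 643 + 161) - 1*399424 = 524209/652 - 399424 = -259900239/652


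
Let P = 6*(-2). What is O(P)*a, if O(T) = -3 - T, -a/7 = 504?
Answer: -31752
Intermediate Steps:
a = -3528 (a = -7*504 = -3528)
P = -12
O(P)*a = (-3 - 1*(-12))*(-3528) = (-3 + 12)*(-3528) = 9*(-3528) = -31752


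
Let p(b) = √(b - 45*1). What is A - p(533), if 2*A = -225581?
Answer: -225581/2 - 2*√122 ≈ -1.1281e+5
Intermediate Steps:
p(b) = √(-45 + b) (p(b) = √(b - 45) = √(-45 + b))
A = -225581/2 (A = (½)*(-225581) = -225581/2 ≈ -1.1279e+5)
A - p(533) = -225581/2 - √(-45 + 533) = -225581/2 - √488 = -225581/2 - 2*√122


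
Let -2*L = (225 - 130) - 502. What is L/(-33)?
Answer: -37/6 ≈ -6.1667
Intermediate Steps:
L = 407/2 (L = -((225 - 130) - 502)/2 = -(95 - 502)/2 = -1/2*(-407) = 407/2 ≈ 203.50)
L/(-33) = (407/2)/(-33) = -1/33*407/2 = -37/6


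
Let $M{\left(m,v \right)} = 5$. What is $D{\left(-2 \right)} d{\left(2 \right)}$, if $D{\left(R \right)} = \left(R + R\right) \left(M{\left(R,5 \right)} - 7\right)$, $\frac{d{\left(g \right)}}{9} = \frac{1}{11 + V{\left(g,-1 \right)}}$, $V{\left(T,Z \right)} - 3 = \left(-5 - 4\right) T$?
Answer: $-18$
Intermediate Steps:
$V{\left(T,Z \right)} = 3 - 9 T$ ($V{\left(T,Z \right)} = 3 + \left(-5 - 4\right) T = 3 - 9 T$)
$d{\left(g \right)} = \frac{9}{14 - 9 g}$ ($d{\left(g \right)} = \frac{9}{11 - \left(-3 + 9 g\right)} = \frac{9}{14 - 9 g}$)
$D{\left(R \right)} = - 4 R$ ($D{\left(R \right)} = \left(R + R\right) \left(5 - 7\right) = 2 R \left(-2\right) = - 4 R$)
$D{\left(-2 \right)} d{\left(2 \right)} = \left(-4\right) \left(-2\right) \left(- \frac{9}{-14 + 9 \cdot 2}\right) = 8 \left(- \frac{9}{-14 + 18}\right) = 8 \left(- \frac{9}{4}\right) = -18$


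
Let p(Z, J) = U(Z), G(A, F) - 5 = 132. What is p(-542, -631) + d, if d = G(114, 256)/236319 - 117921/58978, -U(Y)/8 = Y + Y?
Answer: 3265924295543/376692486 ≈ 8670.0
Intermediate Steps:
U(Y) = -16*Y (U(Y) = -8*(Y + Y) = -16*Y)
G(A, F) = 137 (G(A, F) = 5 + 132 = 137)
p(Z, J) = -16*Z
d = -752943049/376692486 (d = 137/236319 - 117921/58978 = -752943049/376692486 ≈ -1.9988)
p(-542, -631) + d = -16*(-542) - 752943049/376692486 = 8672 - 752943049/376692486 = 3265924295543/376692486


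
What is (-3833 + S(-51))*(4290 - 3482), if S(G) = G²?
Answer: -995456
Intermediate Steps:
(-3833 + S(-51))*(4290 - 3482) = (-3833 + (-51)²)*(4290 - 3482) = (-3833 + 2601)*808 = -1232*808 = -995456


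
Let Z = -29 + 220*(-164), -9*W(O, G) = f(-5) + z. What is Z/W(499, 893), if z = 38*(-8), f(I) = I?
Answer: -108327/103 ≈ -1051.7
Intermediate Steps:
z = -304
W(O, G) = 103/3 (W(O, G) = -(-5 - 304)/9 = -⅑*(-309) = 103/3)
Z = -36109 (Z = -29 - 36080 = -36109)
Z/W(499, 893) = -36109/103/3 = -36109*3/103 = -108327/103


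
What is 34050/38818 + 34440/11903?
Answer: 871094535/231025327 ≈ 3.7706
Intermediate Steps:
34050/38818 + 34440/11903 = 34050*(1/38818) + 34440*(1/11903) = 17025/19409 + 34440/11903 = 871094535/231025327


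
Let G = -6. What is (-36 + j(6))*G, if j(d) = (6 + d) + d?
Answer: 108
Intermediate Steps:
j(d) = 6 + 2*d
(-36 + j(6))*G = (-36 + (6 + 2*6))*(-6) = (-36 + (6 + 12))*(-6) = (-36 + 18)*(-6) = -18*(-6) = 108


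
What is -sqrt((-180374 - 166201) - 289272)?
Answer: -I*sqrt(635847) ≈ -797.4*I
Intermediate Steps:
-sqrt((-180374 - 166201) - 289272) = -sqrt(-346575 - 289272) = -sqrt(-635847) = -I*sqrt(635847)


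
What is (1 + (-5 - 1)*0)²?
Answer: 1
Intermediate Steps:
(1 + (-5 - 1)*0)² = (1 - 6*0)² = (1 + 0)² = 1² = 1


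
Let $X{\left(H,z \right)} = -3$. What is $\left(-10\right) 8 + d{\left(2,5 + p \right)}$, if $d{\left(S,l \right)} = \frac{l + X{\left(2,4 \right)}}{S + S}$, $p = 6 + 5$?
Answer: $- \frac{307}{4} \approx -76.75$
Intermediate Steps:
$p = 11$
$d{\left(S,l \right)} = \frac{-3 + l}{2 S}$ ($d{\left(S,l \right)} = \frac{l - 3}{S + S} = \frac{-3 + l}{2 S}$)
$\left(-10\right) 8 + d{\left(2,5 + p \right)} = \left(-10\right) 8 + \frac{-3 + \left(5 + 11\right)}{2 \cdot 2} = -80 + \frac{1}{2} \cdot \frac{1}{2} \left(-3 + 16\right) = -80 + \frac{1}{2} \cdot \frac{1}{2} \cdot 13 = -80 + \frac{13}{4} = - \frac{307}{4}$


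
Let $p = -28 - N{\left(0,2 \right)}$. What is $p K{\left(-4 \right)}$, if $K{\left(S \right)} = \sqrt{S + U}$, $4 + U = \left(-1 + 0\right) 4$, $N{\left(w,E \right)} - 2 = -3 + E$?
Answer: $- 58 i \sqrt{3} \approx - 100.46 i$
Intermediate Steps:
$N{\left(w,E \right)} = -1 + E$ ($N{\left(w,E \right)} = 2 + \left(-3 + E\right) = -1 + E$)
$U = -8$ ($U = -4 + \left(-1 + 0\right) 4 = -4 - 4 = -8$)
$K{\left(S \right)} = \sqrt{-8 + S}$ ($K{\left(S \right)} = \sqrt{S - 8} = \sqrt{-8 + S}$)
$p = -29$ ($p = -28 - \left(-1 + 2\right) = -28 - 1 = -29$)
$p K{\left(-4 \right)} = - 29 \sqrt{-8 - 4} = - 29 \sqrt{-12} = - 29 \cdot 2 i \sqrt{3} = - 58 i \sqrt{3}$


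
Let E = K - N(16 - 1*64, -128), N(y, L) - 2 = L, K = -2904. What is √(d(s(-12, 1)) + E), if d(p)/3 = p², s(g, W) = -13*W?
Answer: I*√2271 ≈ 47.655*I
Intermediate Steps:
N(y, L) = 2 + L
E = -2778 (E = -2904 - (2 - 128) = -2904 - 1*(-126) = -2904 + 126 = -2778)
d(p) = 3*p²
√(d(s(-12, 1)) + E) = √(3*(-13*1)² - 2778) = √(3*(-13)² - 2778) = √(3*169 - 2778) = √(507 - 2778) = √(-2271) = I*√2271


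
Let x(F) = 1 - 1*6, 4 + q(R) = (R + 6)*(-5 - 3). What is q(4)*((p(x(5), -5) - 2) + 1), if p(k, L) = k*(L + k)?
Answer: -4116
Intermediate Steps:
q(R) = -52 - 8*R (q(R) = -4 + (R + 6)*(-5 - 3) = -4 + (6 + R)*(-8) = -4 + (-48 - 8*R) = -52 - 8*R)
x(F) = -5 (x(F) = 1 - 6 = -5)
q(4)*((p(x(5), -5) - 2) + 1) = (-52 - 8*4)*((-5*(-5 - 5) - 2) + 1) = (-52 - 32)*((-5*(-10) - 2) + 1) = -84*((50 - 2) + 1) = -84*(48 + 1) = -84*49 = -4116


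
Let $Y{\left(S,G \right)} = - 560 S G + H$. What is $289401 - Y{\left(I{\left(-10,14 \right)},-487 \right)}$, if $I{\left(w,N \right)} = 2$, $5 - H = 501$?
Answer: $-255543$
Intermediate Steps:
$H = -496$ ($H = 5 - 501 = -496$)
$Y{\left(S,G \right)} = -496 - 560 G S$ ($Y{\left(S,G \right)} = - 560 S G - 496 = - 560 G S - 496 = -496 - 560 G S$)
$289401 - Y{\left(I{\left(-10,14 \right)},-487 \right)} = 289401 - \left(-496 - \left(-272720\right) 2\right) = 289401 - \left(-496 + 545440\right) = 289401 - 544944 = -255543$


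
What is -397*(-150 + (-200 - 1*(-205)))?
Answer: 57565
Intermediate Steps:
-397*(-150 + (-200 - 1*(-205))) = -397*(-150 + (-200 + 205)) = -397*(-150 + 5) = -397*(-145) = 57565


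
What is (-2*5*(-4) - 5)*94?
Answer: 3290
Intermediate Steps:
(-2*5*(-4) - 5)*94 = (-10*(-4) - 5)*94 = (40 - 5)*94 = 35*94 = 3290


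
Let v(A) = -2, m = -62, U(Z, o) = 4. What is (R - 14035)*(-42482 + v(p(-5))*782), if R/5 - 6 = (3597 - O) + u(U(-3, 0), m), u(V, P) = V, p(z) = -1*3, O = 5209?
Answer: 970994070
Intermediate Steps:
p(z) = -3
R = -8010 (R = 30 + 5*((3597 - 1*5209) + 4) = 30 + 5*((3597 - 5209) + 4) = 30 + 5*(-1612 + 4) = 30 + 5*(-1608) = 30 - 8040 = -8010)
(R - 14035)*(-42482 + v(p(-5))*782) = (-8010 - 14035)*(-42482 - 2*782) = -22045*(-42482 - 1564) = -22045*(-44046) = 970994070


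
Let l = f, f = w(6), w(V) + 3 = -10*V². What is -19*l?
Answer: 6897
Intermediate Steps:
w(V) = -3 - 10*V²
f = -363 (f = -3 - 10*6² = -3 - 10*36 = -3 - 360 = -363)
l = -363
-19*l = -19*(-363) = 6897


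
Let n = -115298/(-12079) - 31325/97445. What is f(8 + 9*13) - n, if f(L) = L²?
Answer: 3676072866588/235407631 ≈ 15616.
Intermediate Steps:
n = 2171367787/235407631 (n = -115298*(-1/12079) - 31325*1/97445 = 115298/12079 - 6265/19489 = 2171367787/235407631 ≈ 9.2239)
f(8 + 9*13) - n = (8 + 9*13)² - 1*2171367787/235407631 = (8 + 117)² - 2171367787/235407631 = 125² - 2171367787/235407631 = 15625 - 2171367787/235407631 = 3676072866588/235407631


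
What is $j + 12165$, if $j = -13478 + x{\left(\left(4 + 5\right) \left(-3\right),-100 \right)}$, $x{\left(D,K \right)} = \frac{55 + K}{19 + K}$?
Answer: $- \frac{11812}{9} \approx -1312.4$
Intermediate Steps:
$x{\left(D,K \right)} = \frac{55 + K}{19 + K}$
$j = - \frac{121297}{9}$ ($j = -13478 + \frac{55 - 100}{19 - 100} = -13478 + \frac{1}{-81} \left(-45\right) = -13478 - - \frac{5}{9} = -13478 + \frac{5}{9} = - \frac{121297}{9} \approx -13477.0$)
$j + 12165 = - \frac{121297}{9} + 12165 = - \frac{11812}{9}$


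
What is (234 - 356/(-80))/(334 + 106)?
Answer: 4769/8800 ≈ 0.54193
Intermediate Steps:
(234 - 356/(-80))/(334 + 106) = (234 - 356*(-1/80))/440 = (234 + 89/20)*(1/440) = (4769/20)*(1/440) = 4769/8800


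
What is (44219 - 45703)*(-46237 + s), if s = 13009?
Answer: 49310352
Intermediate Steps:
(44219 - 45703)*(-46237 + s) = (44219 - 45703)*(-46237 + 13009) = -1484*(-33228) = 49310352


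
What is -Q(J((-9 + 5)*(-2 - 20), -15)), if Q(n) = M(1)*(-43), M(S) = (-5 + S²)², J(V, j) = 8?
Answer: 688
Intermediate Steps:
Q(n) = -688 (Q(n) = (-5 + 1²)²*(-43) = (-5 + 1)²*(-43) = (-4)²*(-43) = 16*(-43) = -688)
-Q(J((-9 + 5)*(-2 - 20), -15)) = -1*(-688) = 688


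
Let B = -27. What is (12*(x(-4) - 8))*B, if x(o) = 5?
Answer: 972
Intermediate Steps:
(12*(x(-4) - 8))*B = (12*(5 - 8))*(-27) = (12*(-3))*(-27) = -36*(-27) = 972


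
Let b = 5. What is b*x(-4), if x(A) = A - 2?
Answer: -30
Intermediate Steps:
x(A) = -2 + A
b*x(-4) = 5*(-2 - 4) = 5*(-6) = -30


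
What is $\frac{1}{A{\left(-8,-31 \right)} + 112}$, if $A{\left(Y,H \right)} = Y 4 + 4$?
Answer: $\frac{1}{84} \approx 0.011905$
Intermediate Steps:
$A{\left(Y,H \right)} = 4 + 4 Y$ ($A{\left(Y,H \right)} = 4 Y + 4 = 4 + 4 Y$)
$\frac{1}{A{\left(-8,-31 \right)} + 112} = \frac{1}{\left(4 + 4 \left(-8\right)\right) + 112} = \frac{1}{\left(4 - 32\right) + 112} = \frac{1}{-28 + 112} = \frac{1}{84}$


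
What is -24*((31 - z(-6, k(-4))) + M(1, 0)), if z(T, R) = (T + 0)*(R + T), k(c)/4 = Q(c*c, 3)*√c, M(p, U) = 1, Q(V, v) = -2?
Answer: 96 + 2304*I ≈ 96.0 + 2304.0*I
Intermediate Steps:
k(c) = -8*√c (k(c) = 4*(-2*√c) = -8*√c)
z(T, R) = T*(R + T)
-24*((31 - z(-6, k(-4))) + M(1, 0)) = -24*((31 - (-6)*(-16*I - 6)) + 1) = -24*((31 - (-6)*(-6 - 16*I)) + 1) = -24*((31 - (36 + 96*I)) + 1) = -24*((31 + (-36 - 96*I)) + 1) = -24*((-5 - 96*I) + 1) = -24*(-4 - 96*I) = 96 + 2304*I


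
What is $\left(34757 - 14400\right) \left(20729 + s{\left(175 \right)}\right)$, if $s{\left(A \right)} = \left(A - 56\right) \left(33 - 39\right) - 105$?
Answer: $405307870$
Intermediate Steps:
$s{\left(A \right)} = 231 - 6 A$ ($s{\left(A \right)} = \left(-56 + A\right) \left(-6\right) - 105 = \left(336 - 6 A\right) - 105 = 231 - 6 A$)
$\left(34757 - 14400\right) \left(20729 + s{\left(175 \right)}\right) = \left(34757 - 14400\right) \left(20729 + \left(231 - 1050\right)\right) = 20357 \left(20729 - 819\right) = 20357 \cdot 19910 = 405307870$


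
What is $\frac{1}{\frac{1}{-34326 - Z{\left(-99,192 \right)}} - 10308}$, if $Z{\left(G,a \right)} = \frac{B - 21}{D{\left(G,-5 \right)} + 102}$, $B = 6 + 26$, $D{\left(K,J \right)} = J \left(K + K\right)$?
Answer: $- \frac{37484003}{386385104016} \approx -9.7012 \cdot 10^{-5}$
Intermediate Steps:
$D{\left(K,J \right)} = 2 J K$ ($D{\left(K,J \right)} = J 2 K = 2 J K$)
$B = 32$
$Z{\left(G,a \right)} = \frac{11}{102 - 10 G}$ ($Z{\left(G,a \right)} = \frac{32 - 21}{2 \left(-5\right) G + 102} = \frac{11}{- 10 G + 102} = \frac{11}{102 - 10 G}$)
$\frac{1}{\frac{1}{-34326 - Z{\left(-99,192 \right)}} - 10308} = \frac{1}{\frac{1}{-34326 - - \frac{11}{-102 + 10 \left(-99\right)}} - 10308} = \frac{1}{\frac{1}{-34326 - - \frac{11}{-102 - 990}} - 10308} = \frac{1}{\frac{1}{-34326 - - \frac{11}{-1092}} - 10308} = \frac{1}{\frac{1}{-34326 - \left(-11\right) \left(- \frac{1}{1092}\right)} - 10308} = \frac{1}{\frac{1}{-34326 - \frac{11}{1092}} - 10308} = \frac{1}{\frac{1}{- \frac{37484003}{1092}} - 10308} = \frac{1}{- \frac{1092}{37484003} - 10308} = \frac{1}{- \frac{386385104016}{37484003}} = - \frac{37484003}{386385104016}$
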